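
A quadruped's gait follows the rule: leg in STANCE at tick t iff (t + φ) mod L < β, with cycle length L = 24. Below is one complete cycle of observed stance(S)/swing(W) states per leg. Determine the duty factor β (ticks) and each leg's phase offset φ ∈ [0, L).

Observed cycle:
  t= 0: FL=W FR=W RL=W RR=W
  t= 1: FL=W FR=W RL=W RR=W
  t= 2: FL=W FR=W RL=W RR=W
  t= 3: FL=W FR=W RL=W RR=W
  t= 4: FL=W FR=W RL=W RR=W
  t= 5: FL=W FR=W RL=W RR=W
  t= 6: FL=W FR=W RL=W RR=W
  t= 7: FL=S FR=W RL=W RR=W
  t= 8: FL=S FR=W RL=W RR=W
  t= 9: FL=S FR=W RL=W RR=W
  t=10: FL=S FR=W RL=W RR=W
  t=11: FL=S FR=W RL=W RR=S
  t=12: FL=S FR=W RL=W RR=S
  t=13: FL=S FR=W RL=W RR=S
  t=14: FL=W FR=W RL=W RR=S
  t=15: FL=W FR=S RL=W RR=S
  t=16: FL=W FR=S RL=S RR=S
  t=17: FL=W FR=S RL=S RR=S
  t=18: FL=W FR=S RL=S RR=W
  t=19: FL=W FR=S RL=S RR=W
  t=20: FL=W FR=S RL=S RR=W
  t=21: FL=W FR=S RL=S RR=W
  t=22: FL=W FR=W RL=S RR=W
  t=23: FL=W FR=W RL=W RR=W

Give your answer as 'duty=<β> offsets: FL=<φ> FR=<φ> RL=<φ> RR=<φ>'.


duty β = stance ticks per leg = 7
FL: stance ticks = 7; W→S at t=7 → φ=17
FR: stance ticks = 7; W→S at t=15 → φ=9
RL: stance ticks = 7; W→S at t=16 → φ=8
RR: stance ticks = 7; W→S at t=11 → φ=13

duty=7 offsets: FL=17 FR=9 RL=8 RR=13


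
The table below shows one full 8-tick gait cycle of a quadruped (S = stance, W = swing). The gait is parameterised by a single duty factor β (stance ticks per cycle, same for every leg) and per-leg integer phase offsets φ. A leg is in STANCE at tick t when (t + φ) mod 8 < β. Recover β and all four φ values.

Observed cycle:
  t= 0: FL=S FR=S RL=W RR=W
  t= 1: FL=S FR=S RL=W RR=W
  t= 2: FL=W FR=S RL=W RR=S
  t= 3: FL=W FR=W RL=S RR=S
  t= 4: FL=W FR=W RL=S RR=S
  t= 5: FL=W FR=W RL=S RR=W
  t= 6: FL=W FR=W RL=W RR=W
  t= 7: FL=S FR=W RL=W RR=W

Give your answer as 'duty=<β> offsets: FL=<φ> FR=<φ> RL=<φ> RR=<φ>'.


duty β = stance ticks per leg = 3
FL: stance ticks = 3; W→S at t=7 → φ=1
FR: stance ticks = 3; W→S at t=0 → φ=0
RL: stance ticks = 3; W→S at t=3 → φ=5
RR: stance ticks = 3; W→S at t=2 → φ=6

duty=3 offsets: FL=1 FR=0 RL=5 RR=6


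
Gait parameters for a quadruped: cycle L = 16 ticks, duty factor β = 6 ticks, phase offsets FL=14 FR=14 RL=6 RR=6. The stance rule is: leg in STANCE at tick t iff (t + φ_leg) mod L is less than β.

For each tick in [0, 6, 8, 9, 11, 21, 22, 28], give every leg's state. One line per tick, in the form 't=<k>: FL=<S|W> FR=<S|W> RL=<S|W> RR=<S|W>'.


t=0: phase=(14,14,6,6) vs β=6 → FL=W FR=W RL=W RR=W
t=6: phase=(4,4,12,12) vs β=6 → FL=S FR=S RL=W RR=W
t=8: phase=(6,6,14,14) vs β=6 → FL=W FR=W RL=W RR=W
t=9: phase=(7,7,15,15) vs β=6 → FL=W FR=W RL=W RR=W
t=11: phase=(9,9,1,1) vs β=6 → FL=W FR=W RL=S RR=S
t=21: phase=(3,3,11,11) vs β=6 → FL=S FR=S RL=W RR=W
t=22: phase=(4,4,12,12) vs β=6 → FL=S FR=S RL=W RR=W
t=28: phase=(10,10,2,2) vs β=6 → FL=W FR=W RL=S RR=S

t=0: FL=W FR=W RL=W RR=W
t=6: FL=S FR=S RL=W RR=W
t=8: FL=W FR=W RL=W RR=W
t=9: FL=W FR=W RL=W RR=W
t=11: FL=W FR=W RL=S RR=S
t=21: FL=S FR=S RL=W RR=W
t=22: FL=S FR=S RL=W RR=W
t=28: FL=W FR=W RL=S RR=S


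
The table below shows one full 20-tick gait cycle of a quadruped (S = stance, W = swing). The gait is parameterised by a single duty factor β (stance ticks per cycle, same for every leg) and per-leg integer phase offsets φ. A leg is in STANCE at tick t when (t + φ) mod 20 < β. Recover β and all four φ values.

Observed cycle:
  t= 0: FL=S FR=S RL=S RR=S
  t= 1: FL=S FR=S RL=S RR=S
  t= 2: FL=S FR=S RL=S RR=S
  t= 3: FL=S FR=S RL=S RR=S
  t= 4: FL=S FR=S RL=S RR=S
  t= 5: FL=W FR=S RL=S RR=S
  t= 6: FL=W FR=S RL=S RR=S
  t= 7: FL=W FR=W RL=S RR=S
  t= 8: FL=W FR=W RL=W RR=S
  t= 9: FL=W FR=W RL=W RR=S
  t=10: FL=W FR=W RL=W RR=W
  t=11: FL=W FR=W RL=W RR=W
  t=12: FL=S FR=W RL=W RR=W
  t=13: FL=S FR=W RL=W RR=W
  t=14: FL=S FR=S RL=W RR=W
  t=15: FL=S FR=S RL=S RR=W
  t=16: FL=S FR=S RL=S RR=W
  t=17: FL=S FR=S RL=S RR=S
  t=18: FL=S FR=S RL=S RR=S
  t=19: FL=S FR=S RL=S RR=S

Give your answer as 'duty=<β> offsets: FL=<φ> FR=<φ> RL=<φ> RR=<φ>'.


duty β = stance ticks per leg = 13
FL: stance ticks = 13; W→S at t=12 → φ=8
FR: stance ticks = 13; W→S at t=14 → φ=6
RL: stance ticks = 13; W→S at t=15 → φ=5
RR: stance ticks = 13; W→S at t=17 → φ=3

duty=13 offsets: FL=8 FR=6 RL=5 RR=3


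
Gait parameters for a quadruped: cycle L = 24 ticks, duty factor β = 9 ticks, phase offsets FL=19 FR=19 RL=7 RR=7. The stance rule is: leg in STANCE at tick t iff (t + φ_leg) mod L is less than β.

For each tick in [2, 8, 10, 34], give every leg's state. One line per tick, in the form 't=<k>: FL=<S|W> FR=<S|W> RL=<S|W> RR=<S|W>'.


t=2: phase=(21,21,9,9) vs β=9 → FL=W FR=W RL=W RR=W
t=8: phase=(3,3,15,15) vs β=9 → FL=S FR=S RL=W RR=W
t=10: phase=(5,5,17,17) vs β=9 → FL=S FR=S RL=W RR=W
t=34: phase=(5,5,17,17) vs β=9 → FL=S FR=S RL=W RR=W

t=2: FL=W FR=W RL=W RR=W
t=8: FL=S FR=S RL=W RR=W
t=10: FL=S FR=S RL=W RR=W
t=34: FL=S FR=S RL=W RR=W


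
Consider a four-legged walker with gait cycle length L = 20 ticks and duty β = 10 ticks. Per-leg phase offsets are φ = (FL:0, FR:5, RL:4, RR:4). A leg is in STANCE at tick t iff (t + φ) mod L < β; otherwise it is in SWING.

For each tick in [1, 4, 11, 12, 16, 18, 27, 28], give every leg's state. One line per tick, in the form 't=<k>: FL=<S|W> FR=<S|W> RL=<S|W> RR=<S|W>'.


t=1: FL=S FR=S RL=S RR=S
t=4: FL=S FR=S RL=S RR=S
t=11: FL=W FR=W RL=W RR=W
t=12: FL=W FR=W RL=W RR=W
t=16: FL=W FR=S RL=S RR=S
t=18: FL=W FR=S RL=S RR=S
t=27: FL=S FR=W RL=W RR=W
t=28: FL=S FR=W RL=W RR=W

t=1: phase=(1,6,5,5) vs β=10 → FL=S FR=S RL=S RR=S
t=4: phase=(4,9,8,8) vs β=10 → FL=S FR=S RL=S RR=S
t=11: phase=(11,16,15,15) vs β=10 → FL=W FR=W RL=W RR=W
t=12: phase=(12,17,16,16) vs β=10 → FL=W FR=W RL=W RR=W
t=16: phase=(16,1,0,0) vs β=10 → FL=W FR=S RL=S RR=S
t=18: phase=(18,3,2,2) vs β=10 → FL=W FR=S RL=S RR=S
t=27: phase=(7,12,11,11) vs β=10 → FL=S FR=W RL=W RR=W
t=28: phase=(8,13,12,12) vs β=10 → FL=S FR=W RL=W RR=W


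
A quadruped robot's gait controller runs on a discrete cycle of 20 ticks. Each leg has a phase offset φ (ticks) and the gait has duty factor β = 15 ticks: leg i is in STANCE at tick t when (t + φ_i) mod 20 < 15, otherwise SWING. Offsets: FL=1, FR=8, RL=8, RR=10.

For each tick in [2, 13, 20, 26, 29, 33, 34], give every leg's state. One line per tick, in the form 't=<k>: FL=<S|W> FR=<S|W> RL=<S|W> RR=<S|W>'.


t=2: FL=S FR=S RL=S RR=S
t=13: FL=S FR=S RL=S RR=S
t=20: FL=S FR=S RL=S RR=S
t=26: FL=S FR=S RL=S RR=W
t=29: FL=S FR=W RL=W RR=W
t=33: FL=S FR=S RL=S RR=S
t=34: FL=W FR=S RL=S RR=S

t=2: phase=(3,10,10,12) vs β=15 → FL=S FR=S RL=S RR=S
t=13: phase=(14,1,1,3) vs β=15 → FL=S FR=S RL=S RR=S
t=20: phase=(1,8,8,10) vs β=15 → FL=S FR=S RL=S RR=S
t=26: phase=(7,14,14,16) vs β=15 → FL=S FR=S RL=S RR=W
t=29: phase=(10,17,17,19) vs β=15 → FL=S FR=W RL=W RR=W
t=33: phase=(14,1,1,3) vs β=15 → FL=S FR=S RL=S RR=S
t=34: phase=(15,2,2,4) vs β=15 → FL=W FR=S RL=S RR=S


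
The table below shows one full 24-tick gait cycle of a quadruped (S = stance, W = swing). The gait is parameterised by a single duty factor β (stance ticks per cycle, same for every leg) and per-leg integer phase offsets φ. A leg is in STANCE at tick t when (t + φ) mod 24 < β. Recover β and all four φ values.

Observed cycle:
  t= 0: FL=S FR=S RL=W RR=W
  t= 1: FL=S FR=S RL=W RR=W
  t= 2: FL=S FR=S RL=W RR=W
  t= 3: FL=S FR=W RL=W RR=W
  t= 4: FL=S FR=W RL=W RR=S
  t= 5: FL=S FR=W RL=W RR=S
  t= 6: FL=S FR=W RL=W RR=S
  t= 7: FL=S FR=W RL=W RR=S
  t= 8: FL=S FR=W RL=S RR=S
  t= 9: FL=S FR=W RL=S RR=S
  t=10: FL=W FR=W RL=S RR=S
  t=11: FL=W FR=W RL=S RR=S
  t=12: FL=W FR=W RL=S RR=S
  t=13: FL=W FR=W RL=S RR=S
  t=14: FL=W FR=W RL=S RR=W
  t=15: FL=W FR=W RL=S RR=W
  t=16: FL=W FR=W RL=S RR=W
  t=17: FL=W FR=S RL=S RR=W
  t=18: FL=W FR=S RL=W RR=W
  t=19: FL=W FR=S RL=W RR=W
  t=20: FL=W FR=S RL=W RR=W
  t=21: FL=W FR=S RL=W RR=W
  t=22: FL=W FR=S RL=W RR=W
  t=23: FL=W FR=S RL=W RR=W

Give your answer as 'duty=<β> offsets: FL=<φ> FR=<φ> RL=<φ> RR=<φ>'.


duty β = stance ticks per leg = 10
FL: stance ticks = 10; W→S at t=0 → φ=0
FR: stance ticks = 10; W→S at t=17 → φ=7
RL: stance ticks = 10; W→S at t=8 → φ=16
RR: stance ticks = 10; W→S at t=4 → φ=20

duty=10 offsets: FL=0 FR=7 RL=16 RR=20


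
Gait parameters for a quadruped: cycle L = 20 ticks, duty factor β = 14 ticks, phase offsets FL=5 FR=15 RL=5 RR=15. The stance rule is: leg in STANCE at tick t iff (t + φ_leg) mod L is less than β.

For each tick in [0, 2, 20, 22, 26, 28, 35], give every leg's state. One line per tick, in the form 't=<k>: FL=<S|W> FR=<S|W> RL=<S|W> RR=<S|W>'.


t=0: FL=S FR=W RL=S RR=W
t=2: FL=S FR=W RL=S RR=W
t=20: FL=S FR=W RL=S RR=W
t=22: FL=S FR=W RL=S RR=W
t=26: FL=S FR=S RL=S RR=S
t=28: FL=S FR=S RL=S RR=S
t=35: FL=S FR=S RL=S RR=S

t=0: phase=(5,15,5,15) vs β=14 → FL=S FR=W RL=S RR=W
t=2: phase=(7,17,7,17) vs β=14 → FL=S FR=W RL=S RR=W
t=20: phase=(5,15,5,15) vs β=14 → FL=S FR=W RL=S RR=W
t=22: phase=(7,17,7,17) vs β=14 → FL=S FR=W RL=S RR=W
t=26: phase=(11,1,11,1) vs β=14 → FL=S FR=S RL=S RR=S
t=28: phase=(13,3,13,3) vs β=14 → FL=S FR=S RL=S RR=S
t=35: phase=(0,10,0,10) vs β=14 → FL=S FR=S RL=S RR=S


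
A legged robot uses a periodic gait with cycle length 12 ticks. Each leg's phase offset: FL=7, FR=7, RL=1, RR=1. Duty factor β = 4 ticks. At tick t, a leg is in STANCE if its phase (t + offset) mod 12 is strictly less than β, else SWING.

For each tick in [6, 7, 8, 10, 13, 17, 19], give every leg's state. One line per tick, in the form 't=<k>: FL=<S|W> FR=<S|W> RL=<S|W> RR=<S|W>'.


t=6: FL=S FR=S RL=W RR=W
t=7: FL=S FR=S RL=W RR=W
t=8: FL=S FR=S RL=W RR=W
t=10: FL=W FR=W RL=W RR=W
t=13: FL=W FR=W RL=S RR=S
t=17: FL=S FR=S RL=W RR=W
t=19: FL=S FR=S RL=W RR=W

t=6: phase=(1,1,7,7) vs β=4 → FL=S FR=S RL=W RR=W
t=7: phase=(2,2,8,8) vs β=4 → FL=S FR=S RL=W RR=W
t=8: phase=(3,3,9,9) vs β=4 → FL=S FR=S RL=W RR=W
t=10: phase=(5,5,11,11) vs β=4 → FL=W FR=W RL=W RR=W
t=13: phase=(8,8,2,2) vs β=4 → FL=W FR=W RL=S RR=S
t=17: phase=(0,0,6,6) vs β=4 → FL=S FR=S RL=W RR=W
t=19: phase=(2,2,8,8) vs β=4 → FL=S FR=S RL=W RR=W


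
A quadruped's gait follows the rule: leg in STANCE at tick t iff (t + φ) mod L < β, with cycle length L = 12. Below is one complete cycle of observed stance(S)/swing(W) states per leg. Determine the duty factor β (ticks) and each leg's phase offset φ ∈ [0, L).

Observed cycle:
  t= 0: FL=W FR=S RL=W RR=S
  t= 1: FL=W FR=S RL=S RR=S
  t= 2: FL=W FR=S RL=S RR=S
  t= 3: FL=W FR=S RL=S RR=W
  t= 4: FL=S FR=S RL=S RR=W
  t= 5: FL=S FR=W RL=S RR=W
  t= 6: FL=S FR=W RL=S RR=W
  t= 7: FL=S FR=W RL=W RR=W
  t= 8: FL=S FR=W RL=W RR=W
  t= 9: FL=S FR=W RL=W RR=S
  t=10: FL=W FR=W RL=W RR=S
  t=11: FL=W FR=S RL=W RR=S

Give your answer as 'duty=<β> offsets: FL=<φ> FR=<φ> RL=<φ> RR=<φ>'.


duty=6 offsets: FL=8 FR=1 RL=11 RR=3

duty β = stance ticks per leg = 6
FL: stance ticks = 6; W→S at t=4 → φ=8
FR: stance ticks = 6; W→S at t=11 → φ=1
RL: stance ticks = 6; W→S at t=1 → φ=11
RR: stance ticks = 6; W→S at t=9 → φ=3


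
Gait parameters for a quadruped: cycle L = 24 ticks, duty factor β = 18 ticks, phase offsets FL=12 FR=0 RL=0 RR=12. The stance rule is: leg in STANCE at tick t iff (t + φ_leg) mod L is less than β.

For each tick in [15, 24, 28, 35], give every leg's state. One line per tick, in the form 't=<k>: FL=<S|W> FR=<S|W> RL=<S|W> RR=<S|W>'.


t=15: phase=(3,15,15,3) vs β=18 → FL=S FR=S RL=S RR=S
t=24: phase=(12,0,0,12) vs β=18 → FL=S FR=S RL=S RR=S
t=28: phase=(16,4,4,16) vs β=18 → FL=S FR=S RL=S RR=S
t=35: phase=(23,11,11,23) vs β=18 → FL=W FR=S RL=S RR=W

t=15: FL=S FR=S RL=S RR=S
t=24: FL=S FR=S RL=S RR=S
t=28: FL=S FR=S RL=S RR=S
t=35: FL=W FR=S RL=S RR=W


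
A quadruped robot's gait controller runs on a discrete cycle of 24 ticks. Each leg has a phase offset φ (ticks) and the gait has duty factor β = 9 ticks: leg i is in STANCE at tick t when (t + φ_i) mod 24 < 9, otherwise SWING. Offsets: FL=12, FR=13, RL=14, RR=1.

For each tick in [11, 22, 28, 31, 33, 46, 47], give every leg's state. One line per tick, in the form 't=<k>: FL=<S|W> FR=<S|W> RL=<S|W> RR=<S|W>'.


t=11: FL=W FR=S RL=S RR=W
t=22: FL=W FR=W RL=W RR=W
t=28: FL=W FR=W RL=W RR=S
t=31: FL=W FR=W RL=W RR=S
t=33: FL=W FR=W RL=W RR=W
t=46: FL=W FR=W RL=W RR=W
t=47: FL=W FR=W RL=W RR=S

t=11: phase=(23,0,1,12) vs β=9 → FL=W FR=S RL=S RR=W
t=22: phase=(10,11,12,23) vs β=9 → FL=W FR=W RL=W RR=W
t=28: phase=(16,17,18,5) vs β=9 → FL=W FR=W RL=W RR=S
t=31: phase=(19,20,21,8) vs β=9 → FL=W FR=W RL=W RR=S
t=33: phase=(21,22,23,10) vs β=9 → FL=W FR=W RL=W RR=W
t=46: phase=(10,11,12,23) vs β=9 → FL=W FR=W RL=W RR=W
t=47: phase=(11,12,13,0) vs β=9 → FL=W FR=W RL=W RR=S


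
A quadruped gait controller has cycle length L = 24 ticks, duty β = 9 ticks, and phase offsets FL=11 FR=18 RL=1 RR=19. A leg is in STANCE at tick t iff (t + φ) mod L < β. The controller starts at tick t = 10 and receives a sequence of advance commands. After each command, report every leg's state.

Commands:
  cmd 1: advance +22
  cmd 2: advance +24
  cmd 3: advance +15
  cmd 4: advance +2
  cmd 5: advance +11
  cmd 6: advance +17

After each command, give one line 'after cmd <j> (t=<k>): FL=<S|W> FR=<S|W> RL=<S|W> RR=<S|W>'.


start t=10: FL=W FR=S RL=W RR=S
cmd 1: advance +22 → t=32, phase=(19,2,9,3) → FL=W FR=S RL=W RR=S
cmd 2: advance +24 → t=56, phase=(19,2,9,3) → FL=W FR=S RL=W RR=S
cmd 3: advance +15 → t=71, phase=(10,17,0,18) → FL=W FR=W RL=S RR=W
cmd 4: advance +2 → t=73, phase=(12,19,2,20) → FL=W FR=W RL=S RR=W
cmd 5: advance +11 → t=84, phase=(23,6,13,7) → FL=W FR=S RL=W RR=S
cmd 6: advance +17 → t=101, phase=(16,23,6,0) → FL=W FR=W RL=S RR=S

after cmd 1 (t=32): FL=W FR=S RL=W RR=S
after cmd 2 (t=56): FL=W FR=S RL=W RR=S
after cmd 3 (t=71): FL=W FR=W RL=S RR=W
after cmd 4 (t=73): FL=W FR=W RL=S RR=W
after cmd 5 (t=84): FL=W FR=S RL=W RR=S
after cmd 6 (t=101): FL=W FR=W RL=S RR=S


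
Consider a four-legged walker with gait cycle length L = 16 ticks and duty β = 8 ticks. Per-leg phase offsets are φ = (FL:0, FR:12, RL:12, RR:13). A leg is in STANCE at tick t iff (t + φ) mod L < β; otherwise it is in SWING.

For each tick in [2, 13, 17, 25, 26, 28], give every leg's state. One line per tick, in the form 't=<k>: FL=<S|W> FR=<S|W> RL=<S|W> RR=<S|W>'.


t=2: FL=S FR=W RL=W RR=W
t=13: FL=W FR=W RL=W RR=W
t=17: FL=S FR=W RL=W RR=W
t=25: FL=W FR=S RL=S RR=S
t=26: FL=W FR=S RL=S RR=S
t=28: FL=W FR=W RL=W RR=W

t=2: phase=(2,14,14,15) vs β=8 → FL=S FR=W RL=W RR=W
t=13: phase=(13,9,9,10) vs β=8 → FL=W FR=W RL=W RR=W
t=17: phase=(1,13,13,14) vs β=8 → FL=S FR=W RL=W RR=W
t=25: phase=(9,5,5,6) vs β=8 → FL=W FR=S RL=S RR=S
t=26: phase=(10,6,6,7) vs β=8 → FL=W FR=S RL=S RR=S
t=28: phase=(12,8,8,9) vs β=8 → FL=W FR=W RL=W RR=W


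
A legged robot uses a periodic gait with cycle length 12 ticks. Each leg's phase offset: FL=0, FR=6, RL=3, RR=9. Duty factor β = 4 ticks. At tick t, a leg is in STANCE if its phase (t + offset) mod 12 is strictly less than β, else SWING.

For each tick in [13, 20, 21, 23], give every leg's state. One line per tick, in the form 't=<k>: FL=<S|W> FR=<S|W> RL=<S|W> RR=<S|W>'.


t=13: FL=S FR=W RL=W RR=W
t=20: FL=W FR=S RL=W RR=W
t=21: FL=W FR=S RL=S RR=W
t=23: FL=W FR=W RL=S RR=W

t=13: phase=(1,7,4,10) vs β=4 → FL=S FR=W RL=W RR=W
t=20: phase=(8,2,11,5) vs β=4 → FL=W FR=S RL=W RR=W
t=21: phase=(9,3,0,6) vs β=4 → FL=W FR=S RL=S RR=W
t=23: phase=(11,5,2,8) vs β=4 → FL=W FR=W RL=S RR=W


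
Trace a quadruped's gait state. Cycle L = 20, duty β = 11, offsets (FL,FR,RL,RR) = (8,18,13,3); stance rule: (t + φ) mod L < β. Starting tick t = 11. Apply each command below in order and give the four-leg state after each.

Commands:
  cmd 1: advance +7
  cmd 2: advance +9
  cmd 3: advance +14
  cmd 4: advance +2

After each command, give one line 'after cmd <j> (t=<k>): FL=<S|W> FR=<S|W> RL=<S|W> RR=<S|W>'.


after cmd 1 (t=18): FL=S FR=W RL=W RR=S
after cmd 2 (t=27): FL=W FR=S RL=S RR=S
after cmd 3 (t=41): FL=S FR=W RL=W RR=S
after cmd 4 (t=43): FL=W FR=S RL=W RR=S

start t=11: FL=W FR=S RL=S RR=W
cmd 1: advance +7 → t=18, phase=(6,16,11,1) → FL=S FR=W RL=W RR=S
cmd 2: advance +9 → t=27, phase=(15,5,0,10) → FL=W FR=S RL=S RR=S
cmd 3: advance +14 → t=41, phase=(9,19,14,4) → FL=S FR=W RL=W RR=S
cmd 4: advance +2 → t=43, phase=(11,1,16,6) → FL=W FR=S RL=W RR=S


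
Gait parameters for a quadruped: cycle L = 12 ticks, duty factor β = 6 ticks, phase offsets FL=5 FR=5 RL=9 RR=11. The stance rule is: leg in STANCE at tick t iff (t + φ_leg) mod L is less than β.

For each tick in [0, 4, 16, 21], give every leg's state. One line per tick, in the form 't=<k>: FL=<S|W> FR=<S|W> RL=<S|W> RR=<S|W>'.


t=0: FL=S FR=S RL=W RR=W
t=4: FL=W FR=W RL=S RR=S
t=16: FL=W FR=W RL=S RR=S
t=21: FL=S FR=S RL=W RR=W

t=0: phase=(5,5,9,11) vs β=6 → FL=S FR=S RL=W RR=W
t=4: phase=(9,9,1,3) vs β=6 → FL=W FR=W RL=S RR=S
t=16: phase=(9,9,1,3) vs β=6 → FL=W FR=W RL=S RR=S
t=21: phase=(2,2,6,8) vs β=6 → FL=S FR=S RL=W RR=W


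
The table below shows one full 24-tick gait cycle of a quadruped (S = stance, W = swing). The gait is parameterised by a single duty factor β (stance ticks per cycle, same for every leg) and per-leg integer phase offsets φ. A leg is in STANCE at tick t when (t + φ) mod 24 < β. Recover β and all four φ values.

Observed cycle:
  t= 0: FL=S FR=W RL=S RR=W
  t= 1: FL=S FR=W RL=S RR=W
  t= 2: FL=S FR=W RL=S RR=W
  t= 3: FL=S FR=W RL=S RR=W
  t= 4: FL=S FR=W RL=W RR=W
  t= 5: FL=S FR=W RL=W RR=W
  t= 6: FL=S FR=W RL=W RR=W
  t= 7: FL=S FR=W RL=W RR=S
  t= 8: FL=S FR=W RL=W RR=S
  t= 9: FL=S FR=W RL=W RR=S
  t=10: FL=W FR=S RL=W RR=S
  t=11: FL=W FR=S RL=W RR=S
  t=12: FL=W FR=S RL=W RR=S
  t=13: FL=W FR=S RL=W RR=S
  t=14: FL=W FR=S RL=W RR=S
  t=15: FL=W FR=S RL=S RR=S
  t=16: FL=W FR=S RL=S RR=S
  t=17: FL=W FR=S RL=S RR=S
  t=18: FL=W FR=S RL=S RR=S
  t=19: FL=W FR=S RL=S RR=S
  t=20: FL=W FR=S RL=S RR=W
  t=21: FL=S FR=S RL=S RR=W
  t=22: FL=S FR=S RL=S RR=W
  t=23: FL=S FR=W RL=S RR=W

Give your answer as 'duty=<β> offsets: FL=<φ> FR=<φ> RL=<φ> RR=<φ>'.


duty=13 offsets: FL=3 FR=14 RL=9 RR=17

duty β = stance ticks per leg = 13
FL: stance ticks = 13; W→S at t=21 → φ=3
FR: stance ticks = 13; W→S at t=10 → φ=14
RL: stance ticks = 13; W→S at t=15 → φ=9
RR: stance ticks = 13; W→S at t=7 → φ=17


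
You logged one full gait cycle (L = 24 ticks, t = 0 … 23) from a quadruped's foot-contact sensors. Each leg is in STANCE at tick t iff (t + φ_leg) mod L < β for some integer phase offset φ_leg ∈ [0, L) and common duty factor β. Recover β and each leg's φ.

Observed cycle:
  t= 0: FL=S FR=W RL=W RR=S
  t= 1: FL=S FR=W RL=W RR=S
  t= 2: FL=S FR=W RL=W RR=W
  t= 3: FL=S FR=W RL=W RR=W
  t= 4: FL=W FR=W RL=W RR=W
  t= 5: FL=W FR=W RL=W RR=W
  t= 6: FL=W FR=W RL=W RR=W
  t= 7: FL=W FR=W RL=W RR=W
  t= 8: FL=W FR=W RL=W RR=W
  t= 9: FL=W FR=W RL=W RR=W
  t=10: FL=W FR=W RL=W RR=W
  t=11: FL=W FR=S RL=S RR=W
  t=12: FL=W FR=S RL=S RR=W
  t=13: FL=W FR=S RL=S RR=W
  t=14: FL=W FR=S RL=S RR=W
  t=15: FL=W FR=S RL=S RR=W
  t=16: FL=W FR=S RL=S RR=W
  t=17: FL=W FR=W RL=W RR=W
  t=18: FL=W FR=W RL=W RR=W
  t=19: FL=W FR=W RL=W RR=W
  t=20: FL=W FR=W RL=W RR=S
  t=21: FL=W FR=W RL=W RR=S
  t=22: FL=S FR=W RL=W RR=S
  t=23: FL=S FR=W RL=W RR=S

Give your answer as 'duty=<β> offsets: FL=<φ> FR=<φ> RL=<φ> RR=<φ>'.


duty=6 offsets: FL=2 FR=13 RL=13 RR=4

duty β = stance ticks per leg = 6
FL: stance ticks = 6; W→S at t=22 → φ=2
FR: stance ticks = 6; W→S at t=11 → φ=13
RL: stance ticks = 6; W→S at t=11 → φ=13
RR: stance ticks = 6; W→S at t=20 → φ=4


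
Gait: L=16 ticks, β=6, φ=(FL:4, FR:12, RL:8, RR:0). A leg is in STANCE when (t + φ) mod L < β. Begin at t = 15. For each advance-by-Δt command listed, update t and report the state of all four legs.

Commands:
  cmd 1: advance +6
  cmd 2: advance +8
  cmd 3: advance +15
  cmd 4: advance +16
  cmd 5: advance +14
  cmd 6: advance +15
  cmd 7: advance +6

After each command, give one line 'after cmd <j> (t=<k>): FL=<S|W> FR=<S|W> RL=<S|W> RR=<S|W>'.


after cmd 1 (t=21): FL=W FR=S RL=W RR=S
after cmd 2 (t=29): FL=S FR=W RL=S RR=W
after cmd 3 (t=44): FL=S FR=W RL=S RR=W
after cmd 4 (t=60): FL=S FR=W RL=S RR=W
after cmd 5 (t=74): FL=W FR=W RL=S RR=W
after cmd 6 (t=89): FL=W FR=S RL=S RR=W
after cmd 7 (t=95): FL=S FR=W RL=W RR=W

start t=15: FL=S FR=W RL=W RR=W
cmd 1: advance +6 → t=21, phase=(9,1,13,5) → FL=W FR=S RL=W RR=S
cmd 2: advance +8 → t=29, phase=(1,9,5,13) → FL=S FR=W RL=S RR=W
cmd 3: advance +15 → t=44, phase=(0,8,4,12) → FL=S FR=W RL=S RR=W
cmd 4: advance +16 → t=60, phase=(0,8,4,12) → FL=S FR=W RL=S RR=W
cmd 5: advance +14 → t=74, phase=(14,6,2,10) → FL=W FR=W RL=S RR=W
cmd 6: advance +15 → t=89, phase=(13,5,1,9) → FL=W FR=S RL=S RR=W
cmd 7: advance +6 → t=95, phase=(3,11,7,15) → FL=S FR=W RL=W RR=W


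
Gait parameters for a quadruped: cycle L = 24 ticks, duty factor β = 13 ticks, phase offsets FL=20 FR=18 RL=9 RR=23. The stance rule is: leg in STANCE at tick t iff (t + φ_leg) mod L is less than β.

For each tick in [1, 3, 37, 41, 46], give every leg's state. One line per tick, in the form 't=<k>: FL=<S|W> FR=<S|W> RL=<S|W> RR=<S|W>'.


t=1: phase=(21,19,10,0) vs β=13 → FL=W FR=W RL=S RR=S
t=3: phase=(23,21,12,2) vs β=13 → FL=W FR=W RL=S RR=S
t=37: phase=(9,7,22,12) vs β=13 → FL=S FR=S RL=W RR=S
t=41: phase=(13,11,2,16) vs β=13 → FL=W FR=S RL=S RR=W
t=46: phase=(18,16,7,21) vs β=13 → FL=W FR=W RL=S RR=W

t=1: FL=W FR=W RL=S RR=S
t=3: FL=W FR=W RL=S RR=S
t=37: FL=S FR=S RL=W RR=S
t=41: FL=W FR=S RL=S RR=W
t=46: FL=W FR=W RL=S RR=W


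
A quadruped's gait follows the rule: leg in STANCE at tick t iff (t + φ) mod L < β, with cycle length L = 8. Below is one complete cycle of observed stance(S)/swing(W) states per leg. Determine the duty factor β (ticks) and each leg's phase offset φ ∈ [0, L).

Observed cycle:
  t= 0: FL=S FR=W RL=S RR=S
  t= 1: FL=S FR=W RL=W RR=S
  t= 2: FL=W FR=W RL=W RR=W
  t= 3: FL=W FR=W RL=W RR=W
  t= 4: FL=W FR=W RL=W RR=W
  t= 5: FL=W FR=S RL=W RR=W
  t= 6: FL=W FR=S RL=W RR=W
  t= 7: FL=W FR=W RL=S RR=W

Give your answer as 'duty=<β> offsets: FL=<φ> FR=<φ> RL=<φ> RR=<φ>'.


duty β = stance ticks per leg = 2
FL: stance ticks = 2; W→S at t=0 → φ=0
FR: stance ticks = 2; W→S at t=5 → φ=3
RL: stance ticks = 2; W→S at t=7 → φ=1
RR: stance ticks = 2; W→S at t=0 → φ=0

duty=2 offsets: FL=0 FR=3 RL=1 RR=0


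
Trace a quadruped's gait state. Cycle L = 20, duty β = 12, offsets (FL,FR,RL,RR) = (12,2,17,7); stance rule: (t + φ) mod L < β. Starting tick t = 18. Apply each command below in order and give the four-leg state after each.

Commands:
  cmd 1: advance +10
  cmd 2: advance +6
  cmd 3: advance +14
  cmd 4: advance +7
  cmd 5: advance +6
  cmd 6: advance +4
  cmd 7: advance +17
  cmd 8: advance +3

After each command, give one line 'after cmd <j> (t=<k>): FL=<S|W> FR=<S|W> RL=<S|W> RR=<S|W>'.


start t=18: FL=S FR=S RL=W RR=S
cmd 1: advance +10 → t=28, phase=(0,10,5,15) → FL=S FR=S RL=S RR=W
cmd 2: advance +6 → t=34, phase=(6,16,11,1) → FL=S FR=W RL=S RR=S
cmd 3: advance +14 → t=48, phase=(0,10,5,15) → FL=S FR=S RL=S RR=W
cmd 4: advance +7 → t=55, phase=(7,17,12,2) → FL=S FR=W RL=W RR=S
cmd 5: advance +6 → t=61, phase=(13,3,18,8) → FL=W FR=S RL=W RR=S
cmd 6: advance +4 → t=65, phase=(17,7,2,12) → FL=W FR=S RL=S RR=W
cmd 7: advance +17 → t=82, phase=(14,4,19,9) → FL=W FR=S RL=W RR=S
cmd 8: advance +3 → t=85, phase=(17,7,2,12) → FL=W FR=S RL=S RR=W

after cmd 1 (t=28): FL=S FR=S RL=S RR=W
after cmd 2 (t=34): FL=S FR=W RL=S RR=S
after cmd 3 (t=48): FL=S FR=S RL=S RR=W
after cmd 4 (t=55): FL=S FR=W RL=W RR=S
after cmd 5 (t=61): FL=W FR=S RL=W RR=S
after cmd 6 (t=65): FL=W FR=S RL=S RR=W
after cmd 7 (t=82): FL=W FR=S RL=W RR=S
after cmd 8 (t=85): FL=W FR=S RL=S RR=W


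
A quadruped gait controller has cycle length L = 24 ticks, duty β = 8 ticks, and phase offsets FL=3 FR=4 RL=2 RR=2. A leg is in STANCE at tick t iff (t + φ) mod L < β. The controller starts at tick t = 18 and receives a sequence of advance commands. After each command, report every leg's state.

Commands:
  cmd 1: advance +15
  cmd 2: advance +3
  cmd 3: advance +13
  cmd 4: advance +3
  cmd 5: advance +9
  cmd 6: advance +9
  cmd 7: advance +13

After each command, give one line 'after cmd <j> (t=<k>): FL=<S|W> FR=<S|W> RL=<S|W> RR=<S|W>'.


start t=18: FL=W FR=W RL=W RR=W
cmd 1: advance +15 → t=33, phase=(12,13,11,11) → FL=W FR=W RL=W RR=W
cmd 2: advance +3 → t=36, phase=(15,16,14,14) → FL=W FR=W RL=W RR=W
cmd 3: advance +13 → t=49, phase=(4,5,3,3) → FL=S FR=S RL=S RR=S
cmd 4: advance +3 → t=52, phase=(7,8,6,6) → FL=S FR=W RL=S RR=S
cmd 5: advance +9 → t=61, phase=(16,17,15,15) → FL=W FR=W RL=W RR=W
cmd 6: advance +9 → t=70, phase=(1,2,0,0) → FL=S FR=S RL=S RR=S
cmd 7: advance +13 → t=83, phase=(14,15,13,13) → FL=W FR=W RL=W RR=W

after cmd 1 (t=33): FL=W FR=W RL=W RR=W
after cmd 2 (t=36): FL=W FR=W RL=W RR=W
after cmd 3 (t=49): FL=S FR=S RL=S RR=S
after cmd 4 (t=52): FL=S FR=W RL=S RR=S
after cmd 5 (t=61): FL=W FR=W RL=W RR=W
after cmd 6 (t=70): FL=S FR=S RL=S RR=S
after cmd 7 (t=83): FL=W FR=W RL=W RR=W


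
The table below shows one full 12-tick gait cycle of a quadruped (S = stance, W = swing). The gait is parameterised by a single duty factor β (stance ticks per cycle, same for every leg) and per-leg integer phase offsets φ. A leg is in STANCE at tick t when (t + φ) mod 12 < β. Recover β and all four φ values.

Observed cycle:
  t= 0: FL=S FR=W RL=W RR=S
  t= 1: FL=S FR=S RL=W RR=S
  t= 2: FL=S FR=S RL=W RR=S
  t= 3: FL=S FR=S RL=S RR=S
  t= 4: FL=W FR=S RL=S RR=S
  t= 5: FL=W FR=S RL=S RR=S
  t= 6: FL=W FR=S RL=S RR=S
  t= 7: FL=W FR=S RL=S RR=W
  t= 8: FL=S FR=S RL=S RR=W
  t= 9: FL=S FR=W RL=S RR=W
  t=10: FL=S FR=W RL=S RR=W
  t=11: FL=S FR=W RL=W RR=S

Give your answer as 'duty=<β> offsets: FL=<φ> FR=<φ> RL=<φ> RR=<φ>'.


duty β = stance ticks per leg = 8
FL: stance ticks = 8; W→S at t=8 → φ=4
FR: stance ticks = 8; W→S at t=1 → φ=11
RL: stance ticks = 8; W→S at t=3 → φ=9
RR: stance ticks = 8; W→S at t=11 → φ=1

duty=8 offsets: FL=4 FR=11 RL=9 RR=1


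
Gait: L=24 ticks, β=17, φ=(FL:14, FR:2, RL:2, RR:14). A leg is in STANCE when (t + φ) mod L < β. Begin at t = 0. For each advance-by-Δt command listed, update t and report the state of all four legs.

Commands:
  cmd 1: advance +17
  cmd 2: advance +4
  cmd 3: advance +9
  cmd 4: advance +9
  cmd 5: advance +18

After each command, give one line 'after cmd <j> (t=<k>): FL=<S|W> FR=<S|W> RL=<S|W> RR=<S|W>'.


start t=0: FL=S FR=S RL=S RR=S
cmd 1: advance +17 → t=17, phase=(7,19,19,7) → FL=S FR=W RL=W RR=S
cmd 2: advance +4 → t=21, phase=(11,23,23,11) → FL=S FR=W RL=W RR=S
cmd 3: advance +9 → t=30, phase=(20,8,8,20) → FL=W FR=S RL=S RR=W
cmd 4: advance +9 → t=39, phase=(5,17,17,5) → FL=S FR=W RL=W RR=S
cmd 5: advance +18 → t=57, phase=(23,11,11,23) → FL=W FR=S RL=S RR=W

after cmd 1 (t=17): FL=S FR=W RL=W RR=S
after cmd 2 (t=21): FL=S FR=W RL=W RR=S
after cmd 3 (t=30): FL=W FR=S RL=S RR=W
after cmd 4 (t=39): FL=S FR=W RL=W RR=S
after cmd 5 (t=57): FL=W FR=S RL=S RR=W


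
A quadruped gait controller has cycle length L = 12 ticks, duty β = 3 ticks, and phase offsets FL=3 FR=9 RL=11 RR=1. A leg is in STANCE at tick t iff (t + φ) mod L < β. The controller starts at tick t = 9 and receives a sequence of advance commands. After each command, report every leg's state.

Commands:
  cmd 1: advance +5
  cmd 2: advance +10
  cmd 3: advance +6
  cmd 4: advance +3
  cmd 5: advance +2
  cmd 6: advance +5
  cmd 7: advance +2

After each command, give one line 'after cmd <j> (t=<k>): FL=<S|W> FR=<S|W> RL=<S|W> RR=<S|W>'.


start t=9: FL=S FR=W RL=W RR=W
cmd 1: advance +5 → t=14, phase=(5,11,1,3) → FL=W FR=W RL=S RR=W
cmd 2: advance +10 → t=24, phase=(3,9,11,1) → FL=W FR=W RL=W RR=S
cmd 3: advance +6 → t=30, phase=(9,3,5,7) → FL=W FR=W RL=W RR=W
cmd 4: advance +3 → t=33, phase=(0,6,8,10) → FL=S FR=W RL=W RR=W
cmd 5: advance +2 → t=35, phase=(2,8,10,0) → FL=S FR=W RL=W RR=S
cmd 6: advance +5 → t=40, phase=(7,1,3,5) → FL=W FR=S RL=W RR=W
cmd 7: advance +2 → t=42, phase=(9,3,5,7) → FL=W FR=W RL=W RR=W

after cmd 1 (t=14): FL=W FR=W RL=S RR=W
after cmd 2 (t=24): FL=W FR=W RL=W RR=S
after cmd 3 (t=30): FL=W FR=W RL=W RR=W
after cmd 4 (t=33): FL=S FR=W RL=W RR=W
after cmd 5 (t=35): FL=S FR=W RL=W RR=S
after cmd 6 (t=40): FL=W FR=S RL=W RR=W
after cmd 7 (t=42): FL=W FR=W RL=W RR=W


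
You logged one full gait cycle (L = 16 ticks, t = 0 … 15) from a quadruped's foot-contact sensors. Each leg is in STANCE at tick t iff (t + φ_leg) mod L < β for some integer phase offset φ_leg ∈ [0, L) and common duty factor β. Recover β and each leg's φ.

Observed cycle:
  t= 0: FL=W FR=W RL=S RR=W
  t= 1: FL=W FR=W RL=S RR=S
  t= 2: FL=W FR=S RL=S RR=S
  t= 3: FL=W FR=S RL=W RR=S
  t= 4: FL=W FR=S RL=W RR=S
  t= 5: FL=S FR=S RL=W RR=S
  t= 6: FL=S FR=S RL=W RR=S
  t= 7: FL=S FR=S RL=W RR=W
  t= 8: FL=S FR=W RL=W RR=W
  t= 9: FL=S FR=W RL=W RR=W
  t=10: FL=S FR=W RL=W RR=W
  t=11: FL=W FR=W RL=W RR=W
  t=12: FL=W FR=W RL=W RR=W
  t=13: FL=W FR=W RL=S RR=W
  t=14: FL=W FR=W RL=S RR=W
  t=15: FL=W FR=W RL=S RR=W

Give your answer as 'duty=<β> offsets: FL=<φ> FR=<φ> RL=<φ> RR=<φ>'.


duty β = stance ticks per leg = 6
FL: stance ticks = 6; W→S at t=5 → φ=11
FR: stance ticks = 6; W→S at t=2 → φ=14
RL: stance ticks = 6; W→S at t=13 → φ=3
RR: stance ticks = 6; W→S at t=1 → φ=15

duty=6 offsets: FL=11 FR=14 RL=3 RR=15


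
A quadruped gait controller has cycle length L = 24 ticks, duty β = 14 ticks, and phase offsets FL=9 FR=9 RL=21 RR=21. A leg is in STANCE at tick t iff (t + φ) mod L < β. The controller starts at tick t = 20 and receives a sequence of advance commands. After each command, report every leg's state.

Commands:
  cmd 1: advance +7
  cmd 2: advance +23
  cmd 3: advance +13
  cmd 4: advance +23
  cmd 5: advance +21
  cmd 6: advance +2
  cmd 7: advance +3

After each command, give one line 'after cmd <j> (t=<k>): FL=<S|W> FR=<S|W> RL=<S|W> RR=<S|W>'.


after cmd 1 (t=27): FL=S FR=S RL=S RR=S
after cmd 2 (t=50): FL=S FR=S RL=W RR=W
after cmd 3 (t=63): FL=S FR=S RL=S RR=S
after cmd 4 (t=86): FL=W FR=W RL=S RR=S
after cmd 5 (t=107): FL=W FR=W RL=S RR=S
after cmd 6 (t=109): FL=W FR=W RL=S RR=S
after cmd 7 (t=112): FL=S FR=S RL=S RR=S

start t=20: FL=S FR=S RL=W RR=W
cmd 1: advance +7 → t=27, phase=(12,12,0,0) → FL=S FR=S RL=S RR=S
cmd 2: advance +23 → t=50, phase=(11,11,23,23) → FL=S FR=S RL=W RR=W
cmd 3: advance +13 → t=63, phase=(0,0,12,12) → FL=S FR=S RL=S RR=S
cmd 4: advance +23 → t=86, phase=(23,23,11,11) → FL=W FR=W RL=S RR=S
cmd 5: advance +21 → t=107, phase=(20,20,8,8) → FL=W FR=W RL=S RR=S
cmd 6: advance +2 → t=109, phase=(22,22,10,10) → FL=W FR=W RL=S RR=S
cmd 7: advance +3 → t=112, phase=(1,1,13,13) → FL=S FR=S RL=S RR=S


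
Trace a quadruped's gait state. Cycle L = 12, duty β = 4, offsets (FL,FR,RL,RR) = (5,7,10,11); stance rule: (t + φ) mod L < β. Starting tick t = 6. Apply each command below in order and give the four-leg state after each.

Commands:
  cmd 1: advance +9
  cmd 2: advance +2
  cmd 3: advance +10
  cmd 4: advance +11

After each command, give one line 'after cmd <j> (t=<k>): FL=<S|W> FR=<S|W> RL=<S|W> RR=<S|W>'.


start t=6: FL=W FR=S RL=W RR=W
cmd 1: advance +9 → t=15, phase=(8,10,1,2) → FL=W FR=W RL=S RR=S
cmd 2: advance +2 → t=17, phase=(10,0,3,4) → FL=W FR=S RL=S RR=W
cmd 3: advance +10 → t=27, phase=(8,10,1,2) → FL=W FR=W RL=S RR=S
cmd 4: advance +11 → t=38, phase=(7,9,0,1) → FL=W FR=W RL=S RR=S

after cmd 1 (t=15): FL=W FR=W RL=S RR=S
after cmd 2 (t=17): FL=W FR=S RL=S RR=W
after cmd 3 (t=27): FL=W FR=W RL=S RR=S
after cmd 4 (t=38): FL=W FR=W RL=S RR=S


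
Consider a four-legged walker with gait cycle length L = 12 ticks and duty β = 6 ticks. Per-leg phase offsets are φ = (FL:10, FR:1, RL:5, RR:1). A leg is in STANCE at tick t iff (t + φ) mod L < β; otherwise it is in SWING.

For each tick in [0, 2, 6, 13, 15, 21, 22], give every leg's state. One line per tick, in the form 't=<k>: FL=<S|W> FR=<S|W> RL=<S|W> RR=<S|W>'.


t=0: FL=W FR=S RL=S RR=S
t=2: FL=S FR=S RL=W RR=S
t=6: FL=S FR=W RL=W RR=W
t=13: FL=W FR=S RL=W RR=S
t=15: FL=S FR=S RL=W RR=S
t=21: FL=W FR=W RL=S RR=W
t=22: FL=W FR=W RL=S RR=W

t=0: phase=(10,1,5,1) vs β=6 → FL=W FR=S RL=S RR=S
t=2: phase=(0,3,7,3) vs β=6 → FL=S FR=S RL=W RR=S
t=6: phase=(4,7,11,7) vs β=6 → FL=S FR=W RL=W RR=W
t=13: phase=(11,2,6,2) vs β=6 → FL=W FR=S RL=W RR=S
t=15: phase=(1,4,8,4) vs β=6 → FL=S FR=S RL=W RR=S
t=21: phase=(7,10,2,10) vs β=6 → FL=W FR=W RL=S RR=W
t=22: phase=(8,11,3,11) vs β=6 → FL=W FR=W RL=S RR=W


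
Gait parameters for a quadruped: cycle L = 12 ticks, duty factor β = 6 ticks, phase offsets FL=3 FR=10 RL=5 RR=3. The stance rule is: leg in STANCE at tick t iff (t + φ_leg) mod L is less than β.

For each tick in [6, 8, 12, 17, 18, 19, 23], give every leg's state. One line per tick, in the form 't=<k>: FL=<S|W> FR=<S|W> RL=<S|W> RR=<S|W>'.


t=6: phase=(9,4,11,9) vs β=6 → FL=W FR=S RL=W RR=W
t=8: phase=(11,6,1,11) vs β=6 → FL=W FR=W RL=S RR=W
t=12: phase=(3,10,5,3) vs β=6 → FL=S FR=W RL=S RR=S
t=17: phase=(8,3,10,8) vs β=6 → FL=W FR=S RL=W RR=W
t=18: phase=(9,4,11,9) vs β=6 → FL=W FR=S RL=W RR=W
t=19: phase=(10,5,0,10) vs β=6 → FL=W FR=S RL=S RR=W
t=23: phase=(2,9,4,2) vs β=6 → FL=S FR=W RL=S RR=S

t=6: FL=W FR=S RL=W RR=W
t=8: FL=W FR=W RL=S RR=W
t=12: FL=S FR=W RL=S RR=S
t=17: FL=W FR=S RL=W RR=W
t=18: FL=W FR=S RL=W RR=W
t=19: FL=W FR=S RL=S RR=W
t=23: FL=S FR=W RL=S RR=S


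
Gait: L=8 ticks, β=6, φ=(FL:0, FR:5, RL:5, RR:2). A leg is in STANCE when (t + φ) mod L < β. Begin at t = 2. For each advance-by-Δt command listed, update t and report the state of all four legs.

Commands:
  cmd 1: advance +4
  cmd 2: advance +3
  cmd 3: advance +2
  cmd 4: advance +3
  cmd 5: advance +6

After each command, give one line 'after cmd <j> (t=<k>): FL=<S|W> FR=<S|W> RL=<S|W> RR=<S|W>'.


start t=2: FL=S FR=W RL=W RR=S
cmd 1: advance +4 → t=6, phase=(6,3,3,0) → FL=W FR=S RL=S RR=S
cmd 2: advance +3 → t=9, phase=(1,6,6,3) → FL=S FR=W RL=W RR=S
cmd 3: advance +2 → t=11, phase=(3,0,0,5) → FL=S FR=S RL=S RR=S
cmd 4: advance +3 → t=14, phase=(6,3,3,0) → FL=W FR=S RL=S RR=S
cmd 5: advance +6 → t=20, phase=(4,1,1,6) → FL=S FR=S RL=S RR=W

after cmd 1 (t=6): FL=W FR=S RL=S RR=S
after cmd 2 (t=9): FL=S FR=W RL=W RR=S
after cmd 3 (t=11): FL=S FR=S RL=S RR=S
after cmd 4 (t=14): FL=W FR=S RL=S RR=S
after cmd 5 (t=20): FL=S FR=S RL=S RR=W


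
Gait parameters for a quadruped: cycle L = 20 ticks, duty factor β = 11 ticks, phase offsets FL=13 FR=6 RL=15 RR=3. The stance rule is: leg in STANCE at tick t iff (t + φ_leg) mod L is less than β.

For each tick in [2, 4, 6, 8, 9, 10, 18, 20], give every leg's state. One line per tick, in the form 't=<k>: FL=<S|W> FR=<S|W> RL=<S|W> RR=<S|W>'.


t=2: FL=W FR=S RL=W RR=S
t=4: FL=W FR=S RL=W RR=S
t=6: FL=W FR=W RL=S RR=S
t=8: FL=S FR=W RL=S RR=W
t=9: FL=S FR=W RL=S RR=W
t=10: FL=S FR=W RL=S RR=W
t=18: FL=W FR=S RL=W RR=S
t=20: FL=W FR=S RL=W RR=S

t=2: phase=(15,8,17,5) vs β=11 → FL=W FR=S RL=W RR=S
t=4: phase=(17,10,19,7) vs β=11 → FL=W FR=S RL=W RR=S
t=6: phase=(19,12,1,9) vs β=11 → FL=W FR=W RL=S RR=S
t=8: phase=(1,14,3,11) vs β=11 → FL=S FR=W RL=S RR=W
t=9: phase=(2,15,4,12) vs β=11 → FL=S FR=W RL=S RR=W
t=10: phase=(3,16,5,13) vs β=11 → FL=S FR=W RL=S RR=W
t=18: phase=(11,4,13,1) vs β=11 → FL=W FR=S RL=W RR=S
t=20: phase=(13,6,15,3) vs β=11 → FL=W FR=S RL=W RR=S


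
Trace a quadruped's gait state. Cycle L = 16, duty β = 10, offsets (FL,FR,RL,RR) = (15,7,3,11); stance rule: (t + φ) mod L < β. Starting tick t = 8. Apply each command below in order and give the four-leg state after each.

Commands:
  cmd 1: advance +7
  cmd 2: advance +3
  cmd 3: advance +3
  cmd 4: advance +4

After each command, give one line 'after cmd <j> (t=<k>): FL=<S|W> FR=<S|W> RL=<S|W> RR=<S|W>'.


start t=8: FL=S FR=W RL=W RR=S
cmd 1: advance +7 → t=15, phase=(14,6,2,10) → FL=W FR=S RL=S RR=W
cmd 2: advance +3 → t=18, phase=(1,9,5,13) → FL=S FR=S RL=S RR=W
cmd 3: advance +3 → t=21, phase=(4,12,8,0) → FL=S FR=W RL=S RR=S
cmd 4: advance +4 → t=25, phase=(8,0,12,4) → FL=S FR=S RL=W RR=S

after cmd 1 (t=15): FL=W FR=S RL=S RR=W
after cmd 2 (t=18): FL=S FR=S RL=S RR=W
after cmd 3 (t=21): FL=S FR=W RL=S RR=S
after cmd 4 (t=25): FL=S FR=S RL=W RR=S


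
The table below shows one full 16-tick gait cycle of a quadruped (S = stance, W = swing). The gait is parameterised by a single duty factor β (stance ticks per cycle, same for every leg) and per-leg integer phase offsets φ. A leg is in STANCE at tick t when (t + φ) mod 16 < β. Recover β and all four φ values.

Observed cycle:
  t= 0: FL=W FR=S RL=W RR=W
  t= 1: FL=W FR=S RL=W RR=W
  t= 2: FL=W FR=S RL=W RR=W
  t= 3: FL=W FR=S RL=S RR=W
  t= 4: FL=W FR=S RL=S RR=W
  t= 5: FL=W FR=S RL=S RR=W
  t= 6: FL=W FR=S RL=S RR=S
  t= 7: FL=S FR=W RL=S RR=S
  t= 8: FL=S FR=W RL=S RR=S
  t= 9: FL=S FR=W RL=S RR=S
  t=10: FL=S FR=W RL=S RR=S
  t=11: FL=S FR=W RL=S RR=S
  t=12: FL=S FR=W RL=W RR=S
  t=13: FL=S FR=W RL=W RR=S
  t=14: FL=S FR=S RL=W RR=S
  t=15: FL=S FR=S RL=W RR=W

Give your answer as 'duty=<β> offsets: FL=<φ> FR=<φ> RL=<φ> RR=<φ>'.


duty=9 offsets: FL=9 FR=2 RL=13 RR=10

duty β = stance ticks per leg = 9
FL: stance ticks = 9; W→S at t=7 → φ=9
FR: stance ticks = 9; W→S at t=14 → φ=2
RL: stance ticks = 9; W→S at t=3 → φ=13
RR: stance ticks = 9; W→S at t=6 → φ=10


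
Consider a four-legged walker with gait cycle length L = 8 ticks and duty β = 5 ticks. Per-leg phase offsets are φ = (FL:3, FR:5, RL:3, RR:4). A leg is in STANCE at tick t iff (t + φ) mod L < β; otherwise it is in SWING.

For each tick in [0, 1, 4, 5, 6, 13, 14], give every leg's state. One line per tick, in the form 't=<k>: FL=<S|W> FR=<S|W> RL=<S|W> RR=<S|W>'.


t=0: phase=(3,5,3,4) vs β=5 → FL=S FR=W RL=S RR=S
t=1: phase=(4,6,4,5) vs β=5 → FL=S FR=W RL=S RR=W
t=4: phase=(7,1,7,0) vs β=5 → FL=W FR=S RL=W RR=S
t=5: phase=(0,2,0,1) vs β=5 → FL=S FR=S RL=S RR=S
t=6: phase=(1,3,1,2) vs β=5 → FL=S FR=S RL=S RR=S
t=13: phase=(0,2,0,1) vs β=5 → FL=S FR=S RL=S RR=S
t=14: phase=(1,3,1,2) vs β=5 → FL=S FR=S RL=S RR=S

t=0: FL=S FR=W RL=S RR=S
t=1: FL=S FR=W RL=S RR=W
t=4: FL=W FR=S RL=W RR=S
t=5: FL=S FR=S RL=S RR=S
t=6: FL=S FR=S RL=S RR=S
t=13: FL=S FR=S RL=S RR=S
t=14: FL=S FR=S RL=S RR=S


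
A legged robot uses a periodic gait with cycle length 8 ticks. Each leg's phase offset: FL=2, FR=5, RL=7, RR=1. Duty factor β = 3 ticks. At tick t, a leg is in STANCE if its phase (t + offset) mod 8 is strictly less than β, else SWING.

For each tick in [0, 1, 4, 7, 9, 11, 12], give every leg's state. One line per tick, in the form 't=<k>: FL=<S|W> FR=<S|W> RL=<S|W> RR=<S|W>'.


t=0: FL=S FR=W RL=W RR=S
t=1: FL=W FR=W RL=S RR=S
t=4: FL=W FR=S RL=W RR=W
t=7: FL=S FR=W RL=W RR=S
t=9: FL=W FR=W RL=S RR=S
t=11: FL=W FR=S RL=S RR=W
t=12: FL=W FR=S RL=W RR=W

t=0: phase=(2,5,7,1) vs β=3 → FL=S FR=W RL=W RR=S
t=1: phase=(3,6,0,2) vs β=3 → FL=W FR=W RL=S RR=S
t=4: phase=(6,1,3,5) vs β=3 → FL=W FR=S RL=W RR=W
t=7: phase=(1,4,6,0) vs β=3 → FL=S FR=W RL=W RR=S
t=9: phase=(3,6,0,2) vs β=3 → FL=W FR=W RL=S RR=S
t=11: phase=(5,0,2,4) vs β=3 → FL=W FR=S RL=S RR=W
t=12: phase=(6,1,3,5) vs β=3 → FL=W FR=S RL=W RR=W


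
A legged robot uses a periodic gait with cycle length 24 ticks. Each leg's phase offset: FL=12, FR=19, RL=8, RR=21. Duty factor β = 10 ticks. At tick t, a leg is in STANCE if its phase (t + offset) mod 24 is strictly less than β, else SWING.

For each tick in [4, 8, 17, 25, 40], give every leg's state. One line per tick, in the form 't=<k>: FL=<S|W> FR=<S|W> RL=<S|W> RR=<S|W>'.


t=4: FL=W FR=W RL=W RR=S
t=8: FL=W FR=S RL=W RR=S
t=17: FL=S FR=W RL=S RR=W
t=25: FL=W FR=W RL=S RR=W
t=40: FL=S FR=W RL=S RR=W

t=4: phase=(16,23,12,1) vs β=10 → FL=W FR=W RL=W RR=S
t=8: phase=(20,3,16,5) vs β=10 → FL=W FR=S RL=W RR=S
t=17: phase=(5,12,1,14) vs β=10 → FL=S FR=W RL=S RR=W
t=25: phase=(13,20,9,22) vs β=10 → FL=W FR=W RL=S RR=W
t=40: phase=(4,11,0,13) vs β=10 → FL=S FR=W RL=S RR=W
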